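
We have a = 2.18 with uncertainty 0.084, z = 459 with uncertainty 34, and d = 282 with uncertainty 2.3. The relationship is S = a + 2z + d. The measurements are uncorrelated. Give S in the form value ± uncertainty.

1200 ± 68.0

Sums and differences: (δS)² = Σ (cᵢ δxᵢ)².
  (δa)² = 0.00706;  (2·δz)² = 4620;  (δd)² = 5.29
δS = √(4630) = 68.0
S = 1200.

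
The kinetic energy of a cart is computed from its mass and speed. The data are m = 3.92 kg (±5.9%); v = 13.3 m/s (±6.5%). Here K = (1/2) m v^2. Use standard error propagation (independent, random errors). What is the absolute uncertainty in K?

K is a product of powers, so relative uncertainties combine in quadrature:
  (1·δm/m)² = (1×0.0590)² = 0.00348;  (2·δv/v)² = (2×0.0650)² = 0.0169
δK/K = √(0.0204) = 0.143
K = 347 J, so δK = 0.143 × 347 = 49.5 J.

49.5 J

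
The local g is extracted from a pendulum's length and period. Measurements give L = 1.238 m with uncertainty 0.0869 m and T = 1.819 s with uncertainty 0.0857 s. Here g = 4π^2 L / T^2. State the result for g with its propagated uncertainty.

Relative error in a monomial: (δg/g)² = Σ (nᵢ · δxᵢ/xᵢ)².
  (1·δL/L)² = (1×0.0702)² = 0.00493;  (-2·δT/T)² = (-2×0.0471)² = 0.00888
δg/g = √(0.0138) = 0.117
g = 14.77 m/s^2, so δg = 0.117 × 14.77 = 1.74 m/s^2.

14.77 ± 1.74 m/s^2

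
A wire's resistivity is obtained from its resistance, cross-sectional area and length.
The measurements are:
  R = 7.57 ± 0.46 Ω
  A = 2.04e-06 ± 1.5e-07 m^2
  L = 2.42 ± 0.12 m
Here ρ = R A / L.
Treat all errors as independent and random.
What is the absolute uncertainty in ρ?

6.86e-07 Ω·m

For a monomial ρ ∝ R, A, L^-1, fractional errors add in quadrature:
  (1·δR/R)² = (1×0.0608)² = 0.00369;  (1·δA/A)² = (1×0.0735)² = 0.00541;  (-1·δL/L)² = (-1×0.0496)² = 0.00246
δρ/ρ = √(0.0116) = 0.108
ρ = 6.38e-06 Ω·m, so δρ = 0.108 × 6.38e-06 = 6.86e-07 Ω·m.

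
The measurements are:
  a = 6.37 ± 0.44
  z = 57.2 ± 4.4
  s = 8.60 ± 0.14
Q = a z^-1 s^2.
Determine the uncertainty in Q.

Each factor contributes (exponent × relative error)² to (δQ/Q)²:
  (1·δa/a)² = (1×0.0691)² = 0.00477;  (-1·δz/z)² = (-1×0.0769)² = 0.00592;  (2·δs/s)² = (2×0.0163)² = 0.00106
δQ/Q = √(0.0117) = 0.108
Q = 8.24, so δQ = 0.108 × 8.24 = 0.893.

0.893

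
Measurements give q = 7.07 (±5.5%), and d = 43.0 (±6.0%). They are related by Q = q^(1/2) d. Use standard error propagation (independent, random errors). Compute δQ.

7.55

Each factor contributes (exponent × relative error)² to (δQ/Q)²:
  (½·δq/q)² = (0.5×0.0550)² = 0.000756;  (1·δd/d)² = (1×0.0600)² = 0.00360
δQ/Q = √(0.00436) = 0.0660
Q = 114, so δQ = 0.0660 × 114 = 7.55.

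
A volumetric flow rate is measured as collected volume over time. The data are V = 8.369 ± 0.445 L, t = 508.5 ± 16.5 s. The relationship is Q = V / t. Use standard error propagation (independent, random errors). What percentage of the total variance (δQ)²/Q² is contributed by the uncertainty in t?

(δQ/Q)² = (1·δV/V)² + (-1·δt/t)²
  V term: (1×0.0532)² = 0.00283
  t term: (-1×0.0324)² = 0.00105
Total = 0.00388. Share from t = 0.00105/0.00388 = 0.271.

27.1%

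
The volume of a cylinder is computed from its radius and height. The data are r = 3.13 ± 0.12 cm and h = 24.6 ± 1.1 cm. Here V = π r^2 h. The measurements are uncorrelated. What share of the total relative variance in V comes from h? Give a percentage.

(δV/V)² = (2·δr/r)² + (1·δh/h)²
  r term: (2×0.0383)² = 0.00588
  h term: (1×0.0447)² = 0.00200
Total = 0.00788. Share from h = 0.00200/0.00788 = 0.254.

25.4%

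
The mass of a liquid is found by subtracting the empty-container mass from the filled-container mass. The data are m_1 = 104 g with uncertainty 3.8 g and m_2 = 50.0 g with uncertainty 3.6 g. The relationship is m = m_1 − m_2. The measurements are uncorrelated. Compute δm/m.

m is a linear combination, so absolute uncertainties add in quadrature:
  (δm_1)² = 14.4;  (δm_2)² = 13.0
δm = √(27.4) = 5.23 g
m = 54.0 g, so δm/m = 5.23/54.0 = 0.0969.

0.0969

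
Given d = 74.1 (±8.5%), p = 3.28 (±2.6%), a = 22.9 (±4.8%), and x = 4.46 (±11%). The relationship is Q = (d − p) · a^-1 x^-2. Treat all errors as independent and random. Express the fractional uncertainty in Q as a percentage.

24.2%

Let u = d − p = 70.8. δu = √(δd² + δp²) = √(39.7 + 0.00727) = 6.30, so δu/u = 0.0889.
Q is then a monomial in u, a, x:
δQ/Q = √((δu/u)² + (-1·δa/a)² + (-2·δx/x)²) = √(0.00791 + 0.00230 + 0.0484) = 0.242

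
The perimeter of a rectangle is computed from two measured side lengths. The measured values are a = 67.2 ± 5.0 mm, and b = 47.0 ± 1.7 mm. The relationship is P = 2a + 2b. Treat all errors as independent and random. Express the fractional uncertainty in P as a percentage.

Absolute uncertainties add in quadrature for a linear combination:
  (2·δa)² = 100;  (2·δb)² = 11.6
δP = √(112) = 10.6 mm
P = 228 mm, so δP/P = 10.6/228 = 0.0462.

4.62%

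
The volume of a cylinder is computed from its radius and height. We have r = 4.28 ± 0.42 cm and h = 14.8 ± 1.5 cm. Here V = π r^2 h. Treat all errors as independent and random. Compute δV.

Since V is a product/quotient, work with relative uncertainties:
  (2·δr/r)² = (2×0.0981)² = 0.0385;  (1·δh/h)² = (1×0.101)² = 0.0103
δV/V = √(0.0488) = 0.221
V = 852 cm^3, so δV = 0.221 × 852 = 188 cm^3.

188 cm^3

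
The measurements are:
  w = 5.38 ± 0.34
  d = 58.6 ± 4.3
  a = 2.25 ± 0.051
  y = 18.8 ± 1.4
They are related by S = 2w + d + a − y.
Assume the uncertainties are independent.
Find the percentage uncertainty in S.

Each term contributes (cᵢ δxᵢ)² to (δS)²:
  (2·δw)² = 0.462;  (δd)² = 18.5;  (δa)² = 0.00260;  (δy)² = 1.96
δS = √(20.9) = 4.57
S = 52.8, so δS/S = 4.57/52.8 = 0.0866.

8.66%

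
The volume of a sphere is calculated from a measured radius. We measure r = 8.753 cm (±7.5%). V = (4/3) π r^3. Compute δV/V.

0.225

V ∝ r^3, so δV/V = |3| · δr/r = 3 × 0.0750 = 0.225.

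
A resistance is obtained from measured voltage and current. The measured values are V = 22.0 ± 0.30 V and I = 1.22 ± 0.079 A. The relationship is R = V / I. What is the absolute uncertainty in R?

Since R is a product/quotient, work with relative uncertainties:
  (1·δV/V)² = (1×0.0136)² = 0.000186;  (-1·δI/I)² = (-1×0.0648)² = 0.00419
δR/R = √(0.00438) = 0.0662
R = 18.0 Ω, so δR = 0.0662 × 18.0 = 1.19 Ω.

1.19 Ω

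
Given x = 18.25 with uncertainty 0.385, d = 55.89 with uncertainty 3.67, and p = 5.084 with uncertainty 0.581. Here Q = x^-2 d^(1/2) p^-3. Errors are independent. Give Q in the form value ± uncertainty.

For a monomial Q ∝ x^-2, d^(1/2), p^-3, fractional errors add in quadrature:
  (-2·δx/x)² = (-2×0.0211)² = 0.00178;  (½·δd/d)² = (0.5×0.0657)² = 0.00108;  (-3·δp/p)² = (-3×0.114)² = 0.118
δQ/Q = √(0.120) = 0.347
Q = 0.0001708, so δQ = 0.347 × 0.0001708 = 5.93e-05.

(1.708 ± 0.593) × 10^-4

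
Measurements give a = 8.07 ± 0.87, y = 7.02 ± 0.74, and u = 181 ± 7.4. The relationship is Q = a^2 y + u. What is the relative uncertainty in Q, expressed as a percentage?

Let p = a^2·y = 457. δp/p = √((2·δa/a)² + (1·δy/y)²) = √(0.0465 + 0.0111) = 0.240, so δp = 110.
Q = p + u: δQ = √(δp² + δu²) = √(12000 + 54.8) = 110
Q = 638, so δQ/Q = 110/638 = 0.172.

17.2%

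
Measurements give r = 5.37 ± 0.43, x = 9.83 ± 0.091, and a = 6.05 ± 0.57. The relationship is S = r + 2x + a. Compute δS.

Absolute uncertainties add in quadrature for a linear combination:
  (δr)² = 0.185;  (2·δx)² = 0.0331;  (δa)² = 0.325
δS = √(0.543) = 0.737

0.737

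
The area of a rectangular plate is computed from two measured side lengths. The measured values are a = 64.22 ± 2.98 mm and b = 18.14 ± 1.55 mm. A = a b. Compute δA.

A is a product of powers, so relative uncertainties combine in quadrature:
  (1·δa/a)² = (1×0.0464)² = 0.00215;  (1·δb/b)² = (1×0.0854)² = 0.00730
δA/A = √(0.00945) = 0.0972
A = 1165 mm^2, so δA = 0.0972 × 1165 = 113 mm^2.

113 mm^2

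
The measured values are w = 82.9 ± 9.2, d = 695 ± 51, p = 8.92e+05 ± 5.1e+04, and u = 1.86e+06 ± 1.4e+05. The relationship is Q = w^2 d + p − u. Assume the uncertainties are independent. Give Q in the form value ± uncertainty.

Let h = w^2·d = 4.78e+06. δh/h = √((2·δw/w)² + (1·δd/d)²) = √(0.0493 + 0.00538) = 0.234, so δh = 1.12e+06.
Q = h + p − u: δQ = √(δh² + δp² + δu²) = √(1.25e+12 + 2.6e+09 + 1.96e+10) = 1.13e+06
Q = 3.81e+06.

(3.81 ± 1.13) × 10^6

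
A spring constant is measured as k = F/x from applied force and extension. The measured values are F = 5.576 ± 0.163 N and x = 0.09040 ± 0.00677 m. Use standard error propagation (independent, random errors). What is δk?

4.96 N/m

For a monomial k ∝ F, x^-1, fractional errors add in quadrature:
  (1·δF/F)² = (1×0.0292)² = 0.000855;  (-1·δx/x)² = (-1×0.0749)² = 0.00561
δk/k = √(0.00646) = 0.0804
k = 61.68 N/m, so δk = 0.0804 × 61.68 = 4.96 N/m.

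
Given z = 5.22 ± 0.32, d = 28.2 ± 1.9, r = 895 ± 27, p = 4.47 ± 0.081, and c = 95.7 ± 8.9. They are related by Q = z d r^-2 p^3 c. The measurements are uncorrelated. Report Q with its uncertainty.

1.57 ± 0.241

Q is a product of powers, so relative uncertainties combine in quadrature:
  (1·δz/z)² = (1×0.0613)² = 0.00376;  (1·δd/d)² = (1×0.0674)² = 0.00454;  (-2·δr/r)² = (-2×0.0302)² = 0.00364;  (3·δp/p)² = (3×0.0181)² = 0.00296;  (1·δc/c)² = (1×0.0930)² = 0.00865
δQ/Q = √(0.0235) = 0.153
Q = 1.57, so δQ = 0.153 × 1.57 = 0.241.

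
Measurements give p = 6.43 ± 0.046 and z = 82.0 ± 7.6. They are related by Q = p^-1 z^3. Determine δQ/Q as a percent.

27.8%

Relative error in a monomial: (δQ/Q)² = Σ (nᵢ · δxᵢ/xᵢ)².
  (-1·δp/p)² = (-1×0.00715)² = 5.12e-05;  (3·δz/z)² = (3×0.0927)² = 0.0773
δQ/Q = √(0.0774) = 0.278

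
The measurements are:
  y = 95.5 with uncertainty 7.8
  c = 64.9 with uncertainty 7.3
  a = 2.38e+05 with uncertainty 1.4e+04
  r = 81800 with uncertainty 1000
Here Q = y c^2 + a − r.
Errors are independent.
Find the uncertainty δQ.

97300

Let p = y·c^2 = 4.02e+05. δp/p = √((1·δy/y)² + (2·δc/c)²) = √(0.00667 + 0.0506) = 0.239, so δp = 96300.
Q = p + a − r: δQ = √(δp² + δa² + δr²) = √(9.27e+09 + 1.96e+08 + 1e+06) = 97300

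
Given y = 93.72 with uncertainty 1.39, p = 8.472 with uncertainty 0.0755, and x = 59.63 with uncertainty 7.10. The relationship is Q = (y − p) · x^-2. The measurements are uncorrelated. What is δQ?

Let u = y − p = 85.25. δu = √(δy² + δp²) = √(1.93 + 0.00570) = 1.39, so δu/u = 0.0163.
Q is then a monomial in u, x:
δQ/Q = √((δu/u)² + (-2·δx/x)²) = √(0.000267 + 0.0567) = 0.239
Q = 0.02397, so δQ = 0.239 × 0.02397 = 0.00572.

0.00572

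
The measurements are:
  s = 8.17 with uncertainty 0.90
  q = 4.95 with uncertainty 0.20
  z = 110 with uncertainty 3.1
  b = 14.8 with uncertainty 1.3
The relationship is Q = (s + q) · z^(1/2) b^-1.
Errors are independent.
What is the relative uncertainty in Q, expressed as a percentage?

11.3%

Let u = s + q = 13.1. δu = √(δs² + δq²) = √(0.810 + 0.0400) = 0.922, so δu/u = 0.0703.
Q is then a monomial in u, z, b:
δQ/Q = √((δu/u)² + (½·δz/z)² + (-1·δb/b)²) = √(0.00494 + 0.000199 + 0.00772) = 0.113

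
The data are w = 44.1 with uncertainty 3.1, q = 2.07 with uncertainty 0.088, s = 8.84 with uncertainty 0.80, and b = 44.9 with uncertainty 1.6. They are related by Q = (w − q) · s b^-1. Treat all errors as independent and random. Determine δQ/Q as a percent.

Let u = w − q = 42.0. δu = √(δw² + δq²) = √(9.61 + 0.00774) = 3.10, so δu/u = 0.0738.
Q is then a monomial in u, s, b:
δQ/Q = √((δu/u)² + (1·δs/s)² + (-1·δb/b)²) = √(0.00544 + 0.00819 + 0.00127) = 0.122

12.2%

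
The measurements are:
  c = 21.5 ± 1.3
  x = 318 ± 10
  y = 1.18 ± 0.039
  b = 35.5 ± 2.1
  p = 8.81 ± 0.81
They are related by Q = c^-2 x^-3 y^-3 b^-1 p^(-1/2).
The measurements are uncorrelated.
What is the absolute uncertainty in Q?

7.67e-14

Each factor contributes (exponent × relative error)² to (δQ/Q)²:
  (-2·δc/c)² = (-2×0.0605)² = 0.0146;  (-3·δx/x)² = (-3×0.0314)² = 0.00890;  (-3·δy/y)² = (-3×0.0331)² = 0.00983;  (-1·δb/b)² = (-1×0.0592)² = 0.00350;  (−½·δp/p)² = (-0.5×0.0919)² = 0.00211
δQ/Q = √(0.0390) = 0.197
Q = 3.89e-13, so δQ = 0.197 × 3.89e-13 = 7.67e-14.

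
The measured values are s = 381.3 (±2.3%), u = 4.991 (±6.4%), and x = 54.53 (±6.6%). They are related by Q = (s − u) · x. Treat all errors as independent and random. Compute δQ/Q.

0.0700

Let w = s − u = 376.3. δw = √(δs² + δu²) = √(76.9 + 0.102) = 8.78, so δw/w = 0.0233.
Q is then a monomial in w, x:
δQ/Q = √((δw/w)² + (1·δx/x)²) = √(0.000544 + 0.00436) = 0.0700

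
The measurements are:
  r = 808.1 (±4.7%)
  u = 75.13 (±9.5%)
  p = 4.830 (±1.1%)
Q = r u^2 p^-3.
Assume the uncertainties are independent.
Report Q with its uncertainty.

40480 ± 8040

Relative error in a monomial: (δQ/Q)² = Σ (nᵢ · δxᵢ/xᵢ)².
  (1·δr/r)² = (1×0.0470)² = 0.00221;  (2·δu/u)² = (2×0.0950)² = 0.0361;  (-3·δp/p)² = (-3×0.0110)² = 0.00109
δQ/Q = √(0.0394) = 0.198
Q = 40480, so δQ = 0.198 × 40480 = 8040.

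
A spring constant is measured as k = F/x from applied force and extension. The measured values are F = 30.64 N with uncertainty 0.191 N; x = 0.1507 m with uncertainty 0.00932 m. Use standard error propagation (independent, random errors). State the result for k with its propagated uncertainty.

Since k is a product/quotient, work with relative uncertainties:
  (1·δF/F)² = (1×0.00623)² = 3.89e-05;  (-1·δx/x)² = (-1×0.0618)² = 0.00382
δk/k = √(0.00386) = 0.0622
k = 203.3 N/m, so δk = 0.0622 × 203.3 = 12.6 N/m.

203.3 ± 12.6 N/m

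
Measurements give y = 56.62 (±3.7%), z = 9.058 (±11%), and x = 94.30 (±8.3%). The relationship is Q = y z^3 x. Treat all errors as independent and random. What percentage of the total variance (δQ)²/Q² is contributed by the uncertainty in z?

(δQ/Q)² = (1·δy/y)² + (3·δz/z)² + (1·δx/x)²
  y term: (1×0.0370)² = 0.00137
  z term: (3×0.110)² = 0.109
  x term: (1×0.0830)² = 0.00689
Total = 0.117. Share from z = 0.109/0.117 = 0.930.

93.0%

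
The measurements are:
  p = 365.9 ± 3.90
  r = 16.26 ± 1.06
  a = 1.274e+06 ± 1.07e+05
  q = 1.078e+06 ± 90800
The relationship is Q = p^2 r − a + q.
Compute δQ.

Let w = p^2·r = 2.177e+06. δw/w = √((2·δp/p)² + (1·δr/r)²) = √(0.000454 + 0.00425) = 0.0686, so δw = 1.49e+05.
Q = w − a + q: δQ = √(δw² + δa² + δq²) = √(2.23e+10 + 1.14e+10 + 8.24e+09) = 2.05e+05

2.05e+05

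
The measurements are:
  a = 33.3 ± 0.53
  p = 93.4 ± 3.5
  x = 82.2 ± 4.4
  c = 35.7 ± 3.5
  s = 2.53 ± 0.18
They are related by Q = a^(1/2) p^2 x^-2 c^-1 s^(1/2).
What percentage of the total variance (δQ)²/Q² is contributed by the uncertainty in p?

20.0%

(δQ/Q)² = (½·δa/a)² + (2·δp/p)² + (-2·δx/x)² + (-1·δc/c)² + (½·δs/s)²
  a term: (0.5×0.0159)² = 6.33e-05
  p term: (2×0.0375)² = 0.00562
  x term: (-2×0.0535)² = 0.0115
  c term: (-1×0.0980)² = 0.00961
  s term: (0.5×0.0711)² = 0.00127
Total = 0.0280. Share from p = 0.00562/0.0280 = 0.200.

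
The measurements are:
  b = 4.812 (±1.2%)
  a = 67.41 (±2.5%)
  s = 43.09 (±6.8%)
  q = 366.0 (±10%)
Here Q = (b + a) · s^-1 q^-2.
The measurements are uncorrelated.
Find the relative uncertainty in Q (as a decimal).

Let u = b + a = 72.22. δu = √(δb² + δa²) = √(0.00333 + 2.84) = 1.69, so δu/u = 0.0233.
Q is then a monomial in u, s, q:
δQ/Q = √((δu/u)² + (-1·δs/s)² + (-2·δq/q)²) = √(0.000545 + 0.00462 + 0.0400) = 0.213

0.213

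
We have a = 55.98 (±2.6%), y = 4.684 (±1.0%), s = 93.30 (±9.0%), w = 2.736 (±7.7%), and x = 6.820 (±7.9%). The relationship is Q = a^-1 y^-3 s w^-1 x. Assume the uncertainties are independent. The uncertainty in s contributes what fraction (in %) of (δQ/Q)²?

(δQ/Q)² = (-1·δa/a)² + (-3·δy/y)² + (1·δs/s)² + (-1·δw/w)² + (1·δx/x)²
  a term: (-1×0.0260)² = 0.000676
  y term: (-3×0.0100)² = 0.000900
  s term: (1×0.0900)² = 0.00810
  w term: (-1×0.0770)² = 0.00593
  x term: (1×0.0790)² = 0.00624
Total = 0.0218. Share from s = 0.00810/0.0218 = 0.371.

37.1%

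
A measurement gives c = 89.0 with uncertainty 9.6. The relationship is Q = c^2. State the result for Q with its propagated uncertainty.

7920 ± 1710

Products/powers → add relative errors in quadrature, weighted by exponent:
  (2·δc/c)² = (2×0.108)² = 0.0465
δQ/Q = √(0.0465) = 0.216
Q = 7920, so δQ = 0.216 × 7920 = 1710.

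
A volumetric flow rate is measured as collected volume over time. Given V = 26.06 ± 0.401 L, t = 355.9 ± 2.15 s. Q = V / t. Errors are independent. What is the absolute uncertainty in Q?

0.00121 L/s

Relative error in a monomial: (δQ/Q)² = Σ (nᵢ · δxᵢ/xᵢ)².
  (1·δV/V)² = (1×0.0154)² = 0.000237;  (-1·δt/t)² = (-1×0.00604)² = 3.65e-05
δQ/Q = √(0.000273) = 0.0165
Q = 0.07322 L/s, so δQ = 0.0165 × 0.07322 = 0.00121 L/s.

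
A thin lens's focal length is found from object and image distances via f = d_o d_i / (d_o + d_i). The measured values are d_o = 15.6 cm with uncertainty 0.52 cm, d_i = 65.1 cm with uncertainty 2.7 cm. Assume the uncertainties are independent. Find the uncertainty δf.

∂f/∂d_o = (d_i/(d_o+d_i))² = 0.651;  ∂f/∂d_i = (d_o/(d_o+d_i))² = 0.0374
δf = √((∂f/∂d_o · δd_o)² + (∂f/∂d_i · δd_i)²) = √(0.115 + 0.0102) = 0.353 cm

0.353 cm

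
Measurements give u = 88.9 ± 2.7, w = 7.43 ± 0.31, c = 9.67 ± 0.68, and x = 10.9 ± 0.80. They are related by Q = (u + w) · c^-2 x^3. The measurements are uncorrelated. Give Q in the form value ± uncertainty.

Let h = u + w = 96.3. δh = √(δu² + δw²) = √(7.29 + 0.0961) = 2.72, so δh/h = 0.0282.
Q is then a monomial in h, c, x:
δQ/Q = √((δh/h)² + (-2·δc/c)² + (3·δx/x)²) = √(0.000796 + 0.0198 + 0.0485) = 0.263
Q = 1330, so δQ = 0.263 × 1330 = 351.

1330 ± 351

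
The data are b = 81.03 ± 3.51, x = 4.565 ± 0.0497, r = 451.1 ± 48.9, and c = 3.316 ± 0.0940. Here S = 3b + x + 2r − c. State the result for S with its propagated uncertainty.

1147 ± 98.4

Each term contributes (cᵢ δxᵢ)² to (δS)²:
  (3·δb)² = 111;  (δx)² = 0.00247;  (2·δr)² = 9560;  (δc)² = 0.00884
δS = √(9680) = 98.4
S = 1147.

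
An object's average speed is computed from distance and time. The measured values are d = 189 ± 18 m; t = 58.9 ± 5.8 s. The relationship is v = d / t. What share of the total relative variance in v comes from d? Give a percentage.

48.3%

(δv/v)² = (1·δd/d)² + (-1·δt/t)²
  d term: (1×0.0952)² = 0.00907
  t term: (-1×0.0985)² = 0.00970
Total = 0.0188. Share from d = 0.00907/0.0188 = 0.483.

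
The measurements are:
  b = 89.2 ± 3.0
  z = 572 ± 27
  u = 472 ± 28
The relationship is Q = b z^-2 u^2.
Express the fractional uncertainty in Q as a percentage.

15.5%

Q is a product of powers, so relative uncertainties combine in quadrature:
  (1·δb/b)² = (1×0.0336)² = 0.00113;  (-2·δz/z)² = (-2×0.0472)² = 0.00891;  (2·δu/u)² = (2×0.0593)² = 0.0141
δQ/Q = √(0.0241) = 0.155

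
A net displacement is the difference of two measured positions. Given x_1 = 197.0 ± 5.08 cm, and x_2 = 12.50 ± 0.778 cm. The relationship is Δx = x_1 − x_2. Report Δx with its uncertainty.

Δx is a linear combination, so absolute uncertainties add in quadrature:
  (δx_1)² = 25.8;  (δx_2)² = 0.605
δΔx = √(26.4) = 5.14 cm
Δx = 184.5 cm.

184.5 ± 5.14 cm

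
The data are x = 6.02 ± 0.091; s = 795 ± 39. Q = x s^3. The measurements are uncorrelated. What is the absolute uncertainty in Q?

4.48e+08

Relative error in a monomial: (δQ/Q)² = Σ (nᵢ · δxᵢ/xᵢ)².
  (1·δx/x)² = (1×0.0151)² = 0.000229;  (3·δs/s)² = (3×0.0491)² = 0.0217
δQ/Q = √(0.0219) = 0.148
Q = 3.02e+09, so δQ = 0.148 × 3.02e+09 = 4.48e+08.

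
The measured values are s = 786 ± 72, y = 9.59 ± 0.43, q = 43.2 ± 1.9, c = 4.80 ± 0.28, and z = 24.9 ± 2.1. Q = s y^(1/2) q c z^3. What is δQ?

2.18e+09

For a monomial Q ∝ s, y^(1/2), q, c, z^3, fractional errors add in quadrature:
  (1·δs/s)² = (1×0.0916)² = 0.00839;  (½·δy/y)² = (0.5×0.0448)² = 0.000503;  (1·δq/q)² = (1×0.0440)² = 0.00193;  (1·δc/c)² = (1×0.0583)² = 0.00340;  (3·δz/z)² = (3×0.0843)² = 0.0640
δQ/Q = √(0.0782) = 0.280
Q = 7.79e+09, so δQ = 0.280 × 7.79e+09 = 2.18e+09.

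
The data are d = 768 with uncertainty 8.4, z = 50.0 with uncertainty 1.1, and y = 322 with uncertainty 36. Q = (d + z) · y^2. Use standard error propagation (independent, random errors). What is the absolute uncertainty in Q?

Let u = d + z = 818. δu = √(δd² + δz²) = √(70.6 + 1.21) = 8.47, so δu/u = 0.0104.
Q is then a monomial in u, y:
δQ/Q = √((δu/u)² + (2·δy/y)²) = √(0.000107 + 0.0500) = 0.224
Q = 8.48e+07, so δQ = 0.224 × 8.48e+07 = 1.9e+07.

1.9e+07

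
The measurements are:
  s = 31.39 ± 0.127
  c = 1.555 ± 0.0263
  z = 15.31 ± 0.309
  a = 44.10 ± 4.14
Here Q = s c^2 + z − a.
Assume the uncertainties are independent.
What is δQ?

4.89

Let p = s·c^2 = 75.90. δp/p = √((1·δs/s)² + (2·δc/c)²) = √(1.64e-05 + 0.00114) = 0.0341, so δp = 2.59.
Q = p + z − a: δQ = √(δp² + δz² + δa²) = √(6.69 + 0.0955 + 17.1) = 4.89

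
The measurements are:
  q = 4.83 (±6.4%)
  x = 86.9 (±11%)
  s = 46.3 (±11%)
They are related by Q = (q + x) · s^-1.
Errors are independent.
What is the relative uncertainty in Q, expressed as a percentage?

15.2%

Let u = q + x = 91.7. δu = √(δq² + δx²) = √(0.0956 + 91.4) = 9.56, so δu/u = 0.104.
Q is then a monomial in u, s:
δQ/Q = √((δu/u)² + (-1·δs/s)²) = √(0.0109 + 0.0121) = 0.152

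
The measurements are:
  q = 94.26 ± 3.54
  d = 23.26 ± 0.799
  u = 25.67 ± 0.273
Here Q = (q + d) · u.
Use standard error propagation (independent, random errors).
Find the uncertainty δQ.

98.5

Let w = q + d = 117.5. δw = √(δq² + δd²) = √(12.5 + 0.638) = 3.63, so δw/w = 0.0309.
Q is then a monomial in w, u:
δQ/Q = √((δw/w)² + (1·δu/u)²) = √(0.000954 + 0.000113) = 0.0327
Q = 3017, so δQ = 0.0327 × 3017 = 98.5.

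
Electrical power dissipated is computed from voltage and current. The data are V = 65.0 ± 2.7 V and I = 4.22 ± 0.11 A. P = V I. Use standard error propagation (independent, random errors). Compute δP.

For a monomial P ∝ V, I, fractional errors add in quadrature:
  (1·δV/V)² = (1×0.0415)² = 0.00173;  (1·δI/I)² = (1×0.0261)² = 0.000679
δP/P = √(0.00240) = 0.0490
P = 274 W, so δP = 0.0490 × 274 = 13.5 W.

13.5 W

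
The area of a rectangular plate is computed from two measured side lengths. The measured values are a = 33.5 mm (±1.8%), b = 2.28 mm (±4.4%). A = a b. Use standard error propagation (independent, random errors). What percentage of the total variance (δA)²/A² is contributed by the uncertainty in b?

85.7%

(δA/A)² = (1·δa/a)² + (1·δb/b)²
  a term: (1×0.0180)² = 0.000324
  b term: (1×0.0440)² = 0.00194
Total = 0.00226. Share from b = 0.00194/0.00226 = 0.857.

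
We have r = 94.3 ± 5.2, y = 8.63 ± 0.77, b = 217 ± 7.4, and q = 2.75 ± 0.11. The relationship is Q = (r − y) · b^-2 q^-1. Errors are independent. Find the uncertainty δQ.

6.62e-05

Let u = r − y = 85.7. δu = √(δr² + δy²) = √(27.0 + 0.593) = 5.26, so δu/u = 0.0614.
Q is then a monomial in u, b, q:
δQ/Q = √((δu/u)² + (-2·δb/b)² + (-1·δq/q)²) = √(0.00377 + 0.00465 + 0.00160) = 0.100
Q = 0.000662, so δQ = 0.100 × 0.000662 = 6.62e-05.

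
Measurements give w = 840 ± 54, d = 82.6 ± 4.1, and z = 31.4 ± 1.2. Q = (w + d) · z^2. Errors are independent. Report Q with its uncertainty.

Let u = w + d = 923. δu = √(δw² + δd²) = √(2920 + 16.8) = 54.2, so δu/u = 0.0587.
Q is then a monomial in u, z:
δQ/Q = √((δu/u)² + (2·δz/z)²) = √(0.00345 + 0.00584) = 0.0964
Q = 9.1e+05, so δQ = 0.0964 × 9.1e+05 = 87700.

(9.10 ± 0.877) × 10^5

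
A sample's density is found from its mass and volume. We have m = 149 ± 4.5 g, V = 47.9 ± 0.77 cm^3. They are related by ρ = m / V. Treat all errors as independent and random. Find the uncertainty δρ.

For a monomial ρ ∝ m, V^-1, fractional errors add in quadrature:
  (1·δm/m)² = (1×0.0302)² = 0.000912;  (-1·δV/V)² = (-1×0.0161)² = 0.000258
δρ/ρ = √(0.00117) = 0.0342
ρ = 3.11 g/cm^3, so δρ = 0.0342 × 3.11 = 0.106 g/cm^3.

0.106 g/cm^3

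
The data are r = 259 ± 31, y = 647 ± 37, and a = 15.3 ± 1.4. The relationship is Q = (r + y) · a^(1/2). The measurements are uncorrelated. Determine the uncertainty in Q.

Let u = r + y = 906. δu = √(δr² + δy²) = √(961 + 1370) = 48.3, so δu/u = 0.0533.
Q is then a monomial in u, a:
δQ/Q = √((δu/u)² + (½·δa/a)²) = √(0.00284 + 0.00209) = 0.0702
Q = 3540, so δQ = 0.0702 × 3540 = 249.

249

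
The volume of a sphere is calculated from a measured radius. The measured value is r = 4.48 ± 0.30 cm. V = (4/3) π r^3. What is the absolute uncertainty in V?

75.7 cm^3

Relative error in a monomial: (δV/V)² = Σ (nᵢ · δxᵢ/xᵢ)².
  (3·δr/r)² = (3×0.0670)² = 0.0404
δV/V = √(0.0404) = 0.201
V = 377 cm^3, so δV = 0.201 × 377 = 75.7 cm^3.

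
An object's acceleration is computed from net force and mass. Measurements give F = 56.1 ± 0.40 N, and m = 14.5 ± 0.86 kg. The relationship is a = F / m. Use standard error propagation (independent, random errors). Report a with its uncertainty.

3.87 ± 0.231 m/s^2

Since a is a product/quotient, work with relative uncertainties:
  (1·δF/F)² = (1×0.00713)² = 5.08e-05;  (-1·δm/m)² = (-1×0.0593)² = 0.00352
δa/a = √(0.00357) = 0.0597
a = 3.87 m/s^2, so δa = 0.0597 × 3.87 = 0.231 m/s^2.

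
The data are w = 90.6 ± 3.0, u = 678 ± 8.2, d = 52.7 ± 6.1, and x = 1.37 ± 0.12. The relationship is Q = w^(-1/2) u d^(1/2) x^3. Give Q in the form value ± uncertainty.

Since Q is a product/quotient, work with relative uncertainties:
  (−½·δw/w)² = (-0.5×0.0331)² = 0.000274;  (1·δu/u)² = (1×0.0121)² = 0.000146;  (½·δd/d)² = (0.5×0.116)² = 0.00335;  (3·δx/x)² = (3×0.0876)² = 0.0691
δQ/Q = √(0.0728) = 0.270
Q = 1330, so δQ = 0.270 × 1330 = 359.

1330 ± 359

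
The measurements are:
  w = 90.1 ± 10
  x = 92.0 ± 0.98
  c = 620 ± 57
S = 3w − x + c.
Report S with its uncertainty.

Absolute uncertainties add in quadrature for a linear combination:
  (3·δw)² = 900;  (δx)² = 0.960;  (δc)² = 3250
δS = √(4150) = 64.4
S = 798.

798 ± 64.4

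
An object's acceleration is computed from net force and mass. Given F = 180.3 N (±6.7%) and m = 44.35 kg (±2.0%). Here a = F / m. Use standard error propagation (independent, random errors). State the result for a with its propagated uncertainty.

For a monomial a ∝ F, m^-1, fractional errors add in quadrature:
  (1·δF/F)² = (1×0.0670)² = 0.00449;  (-1·δm/m)² = (-1×0.0200)² = 0.000400
δa/a = √(0.00489) = 0.0699
a = 4.065 m/s^2, so δa = 0.0699 × 4.065 = 0.284 m/s^2.

4.065 ± 0.284 m/s^2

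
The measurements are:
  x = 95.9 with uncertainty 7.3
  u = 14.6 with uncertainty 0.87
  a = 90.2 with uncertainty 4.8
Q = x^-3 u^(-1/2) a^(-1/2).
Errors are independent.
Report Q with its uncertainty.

(3.12 ± 0.724) × 10^-8

Q is a product of powers, so relative uncertainties combine in quadrature:
  (-3·δx/x)² = (-3×0.0761)² = 0.0521;  (−½·δu/u)² = (-0.5×0.0596)² = 0.000888;  (−½·δa/a)² = (-0.5×0.0532)² = 0.000708
δQ/Q = √(0.0537) = 0.232
Q = 3.12e-08, so δQ = 0.232 × 3.12e-08 = 7.24e-09.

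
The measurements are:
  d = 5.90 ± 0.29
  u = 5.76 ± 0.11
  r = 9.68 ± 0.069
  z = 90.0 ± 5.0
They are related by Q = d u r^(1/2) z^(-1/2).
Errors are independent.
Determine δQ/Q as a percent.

Products/powers → add relative errors in quadrature, weighted by exponent:
  (1·δd/d)² = (1×0.0492)² = 0.00242;  (1·δu/u)² = (1×0.0191)² = 0.000365;  (½·δr/r)² = (0.5×0.00713)² = 1.27e-05;  (−½·δz/z)² = (-0.5×0.0556)² = 0.000772
δQ/Q = √(0.00356) = 0.0597

5.97%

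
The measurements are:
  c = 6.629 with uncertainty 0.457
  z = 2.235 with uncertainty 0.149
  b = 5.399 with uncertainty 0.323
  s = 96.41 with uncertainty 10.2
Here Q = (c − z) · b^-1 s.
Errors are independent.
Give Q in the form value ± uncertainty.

78.46 ± 12.8

Let u = c − z = 4.394. δu = √(δc² + δz²) = √(0.209 + 0.0222) = 0.481, so δu/u = 0.109.
Q is then a monomial in u, b, s:
δQ/Q = √((δu/u)² + (-1·δb/b)² + (1·δs/s)²) = √(0.0120 + 0.00358 + 0.0112) = 0.164
Q = 78.46, so δQ = 0.164 × 78.46 = 12.8.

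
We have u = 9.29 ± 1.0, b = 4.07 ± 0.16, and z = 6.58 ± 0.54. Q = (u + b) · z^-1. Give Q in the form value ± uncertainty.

2.03 ± 0.227

Let w = u + b = 13.4. δw = √(δu² + δb²) = √(1.00 + 0.0256) = 1.01, so δw/w = 0.0758.
Q is then a monomial in w, z:
δQ/Q = √((δw/w)² + (-1·δz/z)²) = √(0.00575 + 0.00673) = 0.112
Q = 2.03, so δQ = 0.112 × 2.03 = 0.227.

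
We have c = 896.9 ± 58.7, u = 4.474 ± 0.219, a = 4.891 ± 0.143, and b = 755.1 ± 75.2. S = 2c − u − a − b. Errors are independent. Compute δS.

For a sum/difference, combine absolute errors in quadrature:
  (2·δc)² = 13800;  (δu)² = 0.0480;  (δa)² = 0.0204;  (δb)² = 5660
δS = √(19400) = 139

139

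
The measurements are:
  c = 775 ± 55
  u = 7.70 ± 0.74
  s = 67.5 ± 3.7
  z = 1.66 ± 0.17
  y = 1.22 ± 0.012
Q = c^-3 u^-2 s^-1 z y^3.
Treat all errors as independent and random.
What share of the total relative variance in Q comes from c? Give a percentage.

(δQ/Q)² = (-3·δc/c)² + (-2·δu/u)² + (-1·δs/s)² + (1·δz/z)² + (3·δy/y)²
  c term: (-3×0.0710)² = 0.0453
  u term: (-2×0.0961)² = 0.0369
  s term: (-1×0.0548)² = 0.00300
  z term: (1×0.102)² = 0.0105
  y term: (3×0.00984)² = 0.000871
Total = 0.0966. Share from c = 0.0453/0.0966 = 0.469.

46.9%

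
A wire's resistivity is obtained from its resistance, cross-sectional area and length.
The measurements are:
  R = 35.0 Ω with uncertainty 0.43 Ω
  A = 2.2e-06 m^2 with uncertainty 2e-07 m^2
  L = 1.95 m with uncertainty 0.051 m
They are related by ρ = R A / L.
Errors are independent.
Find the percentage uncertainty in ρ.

ρ is a product of powers, so relative uncertainties combine in quadrature:
  (1·δR/R)² = (1×0.0123)² = 0.000151;  (1·δA/A)² = (1×0.0909)² = 0.00826;  (-1·δL/L)² = (-1×0.0262)² = 0.000684
δρ/ρ = √(0.00910) = 0.0954

9.54%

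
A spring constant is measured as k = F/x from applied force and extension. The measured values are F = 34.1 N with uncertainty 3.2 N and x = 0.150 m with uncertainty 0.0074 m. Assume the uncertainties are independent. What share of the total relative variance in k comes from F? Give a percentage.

(δk/k)² = (1·δF/F)² + (-1·δx/x)²
  F term: (1×0.0938)² = 0.00881
  x term: (-1×0.0493)² = 0.00243
Total = 0.0112. Share from F = 0.00881/0.0112 = 0.783.

78.3%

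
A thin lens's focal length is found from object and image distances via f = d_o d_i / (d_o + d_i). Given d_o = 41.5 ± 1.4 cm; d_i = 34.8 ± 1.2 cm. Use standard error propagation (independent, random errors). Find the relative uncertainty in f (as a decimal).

∂f/∂d_o = (d_i/(d_o+d_i))² = 0.208;  ∂f/∂d_i = (d_o/(d_o+d_i))² = 0.296
δf = √((∂f/∂d_o · δd_o)² + (∂f/∂d_i · δd_i)²) = √(0.0848 + 0.126) = 0.459 cm
f = 18.9 cm, so δf/f = 0.459/18.9 = 0.0243.

0.0243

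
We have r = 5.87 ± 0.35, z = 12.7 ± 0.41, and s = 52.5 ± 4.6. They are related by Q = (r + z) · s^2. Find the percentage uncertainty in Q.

17.8%

Let u = r + z = 18.6. δu = √(δr² + δz²) = √(0.122 + 0.168) = 0.539, so δu/u = 0.0290.
Q is then a monomial in u, s:
δQ/Q = √((δu/u)² + (2·δs/s)²) = √(0.000843 + 0.0307) = 0.178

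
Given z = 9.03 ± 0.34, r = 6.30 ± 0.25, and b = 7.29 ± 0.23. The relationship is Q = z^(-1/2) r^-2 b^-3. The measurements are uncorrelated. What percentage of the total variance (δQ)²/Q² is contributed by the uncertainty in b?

(δQ/Q)² = (−½·δz/z)² + (-2·δr/r)² + (-3·δb/b)²
  z term: (-0.5×0.0377)² = 0.000354
  r term: (-2×0.0397)² = 0.00630
  b term: (-3×0.0316)² = 0.00896
Total = 0.0156. Share from b = 0.00896/0.0156 = 0.574.

57.4%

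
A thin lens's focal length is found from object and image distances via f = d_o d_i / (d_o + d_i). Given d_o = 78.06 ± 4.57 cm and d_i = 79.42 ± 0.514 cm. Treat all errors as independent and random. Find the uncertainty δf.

1.17 cm

∂f/∂d_o = (d_i/(d_o+d_i))² = 0.254;  ∂f/∂d_i = (d_o/(d_o+d_i))² = 0.246
δf = √((∂f/∂d_o · δd_o)² + (∂f/∂d_i · δd_i)²) = √(1.35 + 0.0159) = 1.17 cm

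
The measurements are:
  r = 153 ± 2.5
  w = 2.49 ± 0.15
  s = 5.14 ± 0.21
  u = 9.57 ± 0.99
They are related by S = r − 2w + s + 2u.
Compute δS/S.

0.0186

For a sum/difference, combine absolute errors in quadrature:
  (δr)² = 6.25;  (2·δw)² = 0.0900;  (δs)² = 0.0441;  (2·δu)² = 3.92
δS = √(10.3) = 3.21
S = 172, so δS/S = 3.21/172 = 0.0186.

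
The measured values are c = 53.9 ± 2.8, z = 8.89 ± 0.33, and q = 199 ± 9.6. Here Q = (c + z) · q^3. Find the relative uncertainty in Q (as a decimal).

Let u = c + z = 62.8. δu = √(δc² + δz²) = √(7.84 + 0.109) = 2.82, so δu/u = 0.0449.
Q is then a monomial in u, q:
δQ/Q = √((δu/u)² + (3·δq/q)²) = √(0.00202 + 0.0209) = 0.152

0.152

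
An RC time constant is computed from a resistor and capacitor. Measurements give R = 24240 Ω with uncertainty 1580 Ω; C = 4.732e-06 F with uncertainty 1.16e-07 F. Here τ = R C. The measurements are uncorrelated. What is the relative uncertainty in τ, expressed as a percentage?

τ is a product of powers, so relative uncertainties combine in quadrature:
  (1·δR/R)² = (1×0.0652)² = 0.00425;  (1·δC/C)² = (1×0.0245)² = 0.000601
δτ/τ = √(0.00485) = 0.0696

6.96%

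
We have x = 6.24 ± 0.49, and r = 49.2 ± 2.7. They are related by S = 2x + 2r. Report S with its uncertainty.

111 ± 5.49

Each term contributes (cᵢ δxᵢ)² to (δS)²:
  (2·δx)² = 0.960;  (2·δr)² = 29.2
δS = √(30.1) = 5.49
S = 111.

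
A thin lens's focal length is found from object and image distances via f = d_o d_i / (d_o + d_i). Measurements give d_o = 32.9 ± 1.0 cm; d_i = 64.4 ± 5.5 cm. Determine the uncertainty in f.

0.766 cm

∂f/∂d_o = (d_i/(d_o+d_i))² = 0.438;  ∂f/∂d_i = (d_o/(d_o+d_i))² = 0.114
δf = √((∂f/∂d_o · δd_o)² + (∂f/∂d_i · δd_i)²) = √(0.192 + 0.395) = 0.766 cm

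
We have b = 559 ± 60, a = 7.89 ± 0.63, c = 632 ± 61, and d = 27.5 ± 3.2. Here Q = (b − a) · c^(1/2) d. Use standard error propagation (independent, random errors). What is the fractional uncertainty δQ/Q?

Let u = b − a = 551. δu = √(δb² + δa²) = √(3600 + 0.397) = 60.0, so δu/u = 0.109.
Q is then a monomial in u, c, d:
δQ/Q = √((δu/u)² + (½·δc/c)² + (1·δd/d)²) = √(0.0119 + 0.00233 + 0.0135) = 0.167

0.167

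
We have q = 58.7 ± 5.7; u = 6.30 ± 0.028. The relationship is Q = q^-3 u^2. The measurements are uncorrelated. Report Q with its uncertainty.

Q is a product of powers, so relative uncertainties combine in quadrature:
  (-3·δq/q)² = (-3×0.0971)² = 0.0849;  (2·δu/u)² = (2×0.00444)² = 7.9e-05
δQ/Q = √(0.0849) = 0.291
Q = 0.000196, so δQ = 0.291 × 0.000196 = 5.72e-05.

(1.96 ± 0.572) × 10^-4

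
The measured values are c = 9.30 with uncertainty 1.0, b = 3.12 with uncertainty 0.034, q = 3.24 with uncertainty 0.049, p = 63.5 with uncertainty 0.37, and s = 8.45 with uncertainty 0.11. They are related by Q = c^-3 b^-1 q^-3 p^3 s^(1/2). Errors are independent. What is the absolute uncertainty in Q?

Each factor contributes (exponent × relative error)² to (δQ/Q)²:
  (-3·δc/c)² = (-3×0.108)² = 0.104;  (-1·δb/b)² = (-1×0.0109)² = 0.000119;  (-3·δq/q)² = (-3×0.0151)² = 0.00206;  (3·δp/p)² = (3×0.00583)² = 0.000306;  (½·δs/s)² = (0.5×0.0130)² = 4.24e-05
δQ/Q = √(0.107) = 0.326
Q = 8.72, so δQ = 0.326 × 8.72 = 2.85.

2.85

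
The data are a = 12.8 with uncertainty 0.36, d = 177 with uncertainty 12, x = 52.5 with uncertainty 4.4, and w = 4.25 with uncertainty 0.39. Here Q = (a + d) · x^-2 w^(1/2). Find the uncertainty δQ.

0.0263

Let u = a + d = 190. δu = √(δa² + δd²) = √(0.130 + 144) = 12.0, so δu/u = 0.0633.
Q is then a monomial in u, x, w:
δQ/Q = √((δu/u)² + (-2·δx/x)² + (½·δw/w)²) = √(0.00400 + 0.0281 + 0.00211) = 0.185
Q = 0.142, so δQ = 0.185 × 0.142 = 0.0263.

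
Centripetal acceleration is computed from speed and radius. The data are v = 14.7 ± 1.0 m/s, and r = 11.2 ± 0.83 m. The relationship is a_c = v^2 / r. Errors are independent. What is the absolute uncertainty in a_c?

Since a_c is a product/quotient, work with relative uncertainties:
  (2·δv/v)² = (2×0.0680)² = 0.0185;  (-1·δr/r)² = (-1×0.0741)² = 0.00549
δa_c/a_c = √(0.0240) = 0.155
a_c = 19.3 m/s^2, so δa_c = 0.155 × 19.3 = 2.99 m/s^2.

2.99 m/s^2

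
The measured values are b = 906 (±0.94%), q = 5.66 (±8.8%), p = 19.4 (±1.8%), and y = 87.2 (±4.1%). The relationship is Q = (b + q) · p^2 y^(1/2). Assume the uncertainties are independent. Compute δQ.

1.36e+05

Let u = b + q = 912. δu = √(δb² + δq²) = √(72.5 + 0.248) = 8.53, so δu/u = 0.00936.
Q is then a monomial in u, p, y:
δQ/Q = √((δu/u)² + (2·δp/p)² + (½·δy/y)²) = √(8.76e-05 + 0.00130 + 0.000420) = 0.0425
Q = 3.2e+06, so δQ = 0.0425 × 3.2e+06 = 1.36e+05.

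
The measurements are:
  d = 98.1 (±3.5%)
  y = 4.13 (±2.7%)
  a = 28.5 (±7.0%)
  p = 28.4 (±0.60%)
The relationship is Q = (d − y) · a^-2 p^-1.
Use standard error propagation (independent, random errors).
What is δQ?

Let u = d − y = 94.0. δu = √(δd² + δy²) = √(11.8 + 0.0124) = 3.44, so δu/u = 0.0366.
Q is then a monomial in u, a, p:
δQ/Q = √((δu/u)² + (-2·δa/a)² + (-1·δp/p)²) = √(0.00134 + 0.0196 + 3.6e-05) = 0.145
Q = 0.00407, so δQ = 0.145 × 0.00407 = 0.000590.

0.000590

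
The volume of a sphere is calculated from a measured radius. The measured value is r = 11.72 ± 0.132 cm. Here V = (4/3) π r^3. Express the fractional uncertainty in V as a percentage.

Since V is a product/quotient, work with relative uncertainties:
  (3·δr/r)² = (3×0.0113)² = 0.00114
δV/V = √(0.00114) = 0.0338

3.38%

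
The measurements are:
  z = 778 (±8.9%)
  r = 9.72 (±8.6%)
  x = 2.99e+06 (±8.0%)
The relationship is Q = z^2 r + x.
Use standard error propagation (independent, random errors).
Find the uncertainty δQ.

1.19e+06

Let p = z^2·r = 5.88e+06. δp/p = √((2·δz/z)² + (1·δr/r)²) = √(0.0317 + 0.00740) = 0.198, so δp = 1.16e+06.
Q = p + x: δQ = √(δp² + δx²) = √(1.35e+12 + 5.72e+10) = 1.19e+06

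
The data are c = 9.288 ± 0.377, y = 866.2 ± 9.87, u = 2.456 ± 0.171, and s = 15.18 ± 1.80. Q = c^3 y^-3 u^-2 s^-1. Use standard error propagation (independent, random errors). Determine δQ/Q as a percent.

Relative error in a monomial: (δQ/Q)² = Σ (nᵢ · δxᵢ/xᵢ)².
  (3·δc/c)² = (3×0.0406)² = 0.0148;  (-3·δy/y)² = (-3×0.0114)² = 0.00117;  (-2·δu/u)² = (-2×0.0696)² = 0.0194;  (-1·δs/s)² = (-1×0.119)² = 0.0141
δQ/Q = √(0.0494) = 0.222

22.2%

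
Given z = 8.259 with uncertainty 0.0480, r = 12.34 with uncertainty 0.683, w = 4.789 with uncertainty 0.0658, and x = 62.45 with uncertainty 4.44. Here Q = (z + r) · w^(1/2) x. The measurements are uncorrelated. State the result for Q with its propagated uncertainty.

2815 ± 222

Let u = z + r = 20.60. δu = √(δz² + δr²) = √(0.00230 + 0.466) = 0.685, so δu/u = 0.0332.
Q is then a monomial in u, w, x:
δQ/Q = √((δu/u)² + (½·δw/w)² + (1·δx/x)²) = √(0.00110 + 4.72e-05 + 0.00505) = 0.0788
Q = 2815, so δQ = 0.0788 × 2815 = 222.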